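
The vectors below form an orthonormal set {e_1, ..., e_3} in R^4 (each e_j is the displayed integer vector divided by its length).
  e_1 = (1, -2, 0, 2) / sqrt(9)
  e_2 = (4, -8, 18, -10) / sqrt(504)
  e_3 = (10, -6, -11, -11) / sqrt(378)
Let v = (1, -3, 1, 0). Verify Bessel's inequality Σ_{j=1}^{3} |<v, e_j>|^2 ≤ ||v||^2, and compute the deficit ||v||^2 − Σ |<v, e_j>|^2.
Σ |<v, e_j>|^2 = 281/27; ||v||^2 = 11; deficit = 16/27

Write each e_j = u_j / sqrt(<u_j, u_j>) where u_j is the displayed integer vector. Then <v, e_j> = <v, u_j> / sqrt(<u_j, u_j>), so |<v, e_j>|^2 = <v, u_j>^2 / <u_j, u_j>.
Coefficients: <v, e_1> = 7/sqrt(9), <v, e_2> = 46/sqrt(504), <v, e_3> = 17/sqrt(378).
Square and sum: Σ |<v, e_j>|^2 = 281/27.
Compute ||v||^2 = v·v = 11.
Deficit = 11 − 281/27 = 16/27 ≥ 0, confirming Bessel's inequality. (The deficit equals ||v − Σ <v,e_j> e_j||^2, the squared distance from v to span{e_j}.)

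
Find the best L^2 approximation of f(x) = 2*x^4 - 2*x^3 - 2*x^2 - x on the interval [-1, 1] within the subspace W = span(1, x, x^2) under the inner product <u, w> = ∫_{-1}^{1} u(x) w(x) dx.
g(x) = -2*x^2/7 - 11*x/5 - 6/35

The best approximation g ∈ W is the orthogonal projection of f onto W. Writing g = a_0 + a_1 x + a_2 x^2, the coefficients solve the normal equations G · a = b where
  G_{ij} = <φ_i, φ_j> and b_i = <f, φ_i>, with φ_0 = 1, φ_1 = x, φ_2 = x^2.
G =
  [2, 0, 2/3]
  [0, 2/3, 0]
  [2/3, 0, 2/5],
b = (-8/15, -22/15, -8/35).
Solving gives a_0 = -6/35, a_1 = -11/5, a_2 = -2/7, so
  g(x) = -2*x^2/7 - 11*x/5 - 6/35.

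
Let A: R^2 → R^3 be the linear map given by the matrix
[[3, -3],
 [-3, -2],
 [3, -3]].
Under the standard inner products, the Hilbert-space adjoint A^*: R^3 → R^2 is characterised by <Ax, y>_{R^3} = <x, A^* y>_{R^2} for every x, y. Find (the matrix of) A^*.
A^* = A^T =
[[3, -3, 3],
 [-3, -2, -3]]

For real matrices with standard dot products, the defining identity <Ax, y> = <x, A^* y> gives (Ax)^T y = x^T (A^*) y, i.e. x^T A^T y = x^T (A^*) y. Since this holds for all x, y, we must have A^* = A^T. Therefore
A^* =
[[3, -3, 3],
 [-3, -2, -3]].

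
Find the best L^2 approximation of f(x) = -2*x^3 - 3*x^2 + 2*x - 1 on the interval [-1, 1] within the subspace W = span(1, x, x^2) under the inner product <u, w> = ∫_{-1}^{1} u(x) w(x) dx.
g(x) = -3*x^2 + 4*x/5 - 1

The best approximation g ∈ W is the orthogonal projection of f onto W. Writing g = a_0 + a_1 x + a_2 x^2, the coefficients solve the normal equations G · a = b where
  G_{ij} = <φ_i, φ_j> and b_i = <f, φ_i>, with φ_0 = 1, φ_1 = x, φ_2 = x^2.
G =
  [2, 0, 2/3]
  [0, 2/3, 0]
  [2/3, 0, 2/5],
b = (-4, 8/15, -28/15).
Solving gives a_0 = -1, a_1 = 4/5, a_2 = -3, so
  g(x) = -3*x^2 + 4*x/5 - 1.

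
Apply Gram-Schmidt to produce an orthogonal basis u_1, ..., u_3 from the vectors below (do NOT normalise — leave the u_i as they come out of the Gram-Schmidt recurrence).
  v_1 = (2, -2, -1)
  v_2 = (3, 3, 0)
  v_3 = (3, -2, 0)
Orthogonal basis:
  u_1 = (2, -2, -1)
  u_2 = (3, 3, 0)
  u_3 = (5/18, -5/18, 10/9)

Apply the Gram-Schmidt recurrence
  u_1 = v_1
  u_i = v_i − Σ_{j<i} ((v_i · u_j) / (u_j · u_j)) · u_j.

Step by step this gives:
  u_1 = (2, -2, -1)
  u_2 = (3, 3, 0)
  u_3 = (5/18, -5/18, 10/9)

Orthogonality check:
  u_2 · u_1 = 0 (should be 0)
  u_3 · u_1 = 0 (should be 0)
  u_3 · u_2 = 0 (should be 0)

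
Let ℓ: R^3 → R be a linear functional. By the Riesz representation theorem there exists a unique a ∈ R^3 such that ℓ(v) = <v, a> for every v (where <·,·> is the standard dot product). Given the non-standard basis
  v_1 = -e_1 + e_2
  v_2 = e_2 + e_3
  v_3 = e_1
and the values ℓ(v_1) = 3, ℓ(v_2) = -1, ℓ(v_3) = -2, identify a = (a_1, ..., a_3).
a = (-2, 1, -2)

Write a = (a_1, ..., a_3) in the standard basis. For each basis vector v_i, ℓ(v_i) = <v_i, a> is a linear equation in the a_j's. Collect the n equations into a matrix system V a = ℓ, where row i of V is v_i (expressed in the standard basis). Since V is invertible (lower-triangular with 1s on the diagonal, up to permutation), solve by back-substitution:
  V =
[[-1, 1, 0],
 [0, 1, 1],
 [1, 0, 0]]
  V a = (3, -1, -2)
Solving gives a = (-2, 1, -2).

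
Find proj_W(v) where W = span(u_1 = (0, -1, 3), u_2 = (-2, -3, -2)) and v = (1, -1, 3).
proj_W(v) = (40/161, -95/161, 505/161)

Set up U = [u_1 | ... | u_2] ∈ R^(3×2). The projector onto W = col(U) is P = U (U^T U)^(-1) U^T.
Compute U^T U =
  [10, -3]
  [-3, 17],
and U^T v = (10, -5).
Solve U^T U · c = U^T v for the coefficients: c = (155/161, -20/161). The projection is proj_W(v) = U c.
Check: (v - proj_W(v)) · u_1 = 0  (should be 0).
Check: (v - proj_W(v)) · u_2 = 0  (should be 0).
Result: proj_W(v) = (40/161, -95/161, 505/161).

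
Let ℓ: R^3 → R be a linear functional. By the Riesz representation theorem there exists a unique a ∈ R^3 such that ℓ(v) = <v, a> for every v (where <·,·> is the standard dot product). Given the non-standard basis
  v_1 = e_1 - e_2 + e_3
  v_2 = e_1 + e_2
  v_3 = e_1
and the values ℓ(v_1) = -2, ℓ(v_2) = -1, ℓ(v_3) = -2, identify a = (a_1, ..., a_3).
a = (-2, 1, 1)

Write a = (a_1, ..., a_3) in the standard basis. For each basis vector v_i, ℓ(v_i) = <v_i, a> is a linear equation in the a_j's. Collect the n equations into a matrix system V a = ℓ, where row i of V is v_i (expressed in the standard basis). Since V is invertible (lower-triangular with 1s on the diagonal, up to permutation), solve by back-substitution:
  V =
[[1, -1, 1],
 [1, 1, 0],
 [1, 0, 0]]
  V a = (-2, -1, -2)
Solving gives a = (-2, 1, 1).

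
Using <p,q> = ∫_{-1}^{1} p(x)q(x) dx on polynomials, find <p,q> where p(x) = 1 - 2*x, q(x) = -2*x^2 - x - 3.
<p,q> = -6

Expand the product: p(x)·q(x) = 4*x^3 + 5*x - 3.
∫_{-1}^{1} of each monomial x^k gives [2/(k+1) if k even, 0 if k odd]. Integrating term-by-term (or equivalently evaluating the antiderivative F(x) = x^4 + 5*x^2/2 - 3*x at the endpoints):
  F(1) − F(−1) = 1/2 − (13/2) = -6.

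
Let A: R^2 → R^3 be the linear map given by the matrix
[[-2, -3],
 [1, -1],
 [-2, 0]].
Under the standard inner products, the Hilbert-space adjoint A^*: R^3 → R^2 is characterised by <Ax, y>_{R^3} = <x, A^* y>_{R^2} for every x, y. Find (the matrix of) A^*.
A^* = A^T =
[[-2, 1, -2],
 [-3, -1, 0]]

For real matrices with standard dot products, the defining identity <Ax, y> = <x, A^* y> gives (Ax)^T y = x^T (A^*) y, i.e. x^T A^T y = x^T (A^*) y. Since this holds for all x, y, we must have A^* = A^T. Therefore
A^* =
[[-2, 1, -2],
 [-3, -1, 0]].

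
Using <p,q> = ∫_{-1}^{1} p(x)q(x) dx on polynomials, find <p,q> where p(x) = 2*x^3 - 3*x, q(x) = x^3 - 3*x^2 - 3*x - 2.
<p,q> = 104/35

Expand the product: p(x)·q(x) = 2*x^6 - 6*x^5 - 9*x^4 + 5*x^3 + 9*x^2 + 6*x.
∫_{-1}^{1} of each monomial x^k gives [2/(k+1) if k even, 0 if k odd]. Integrating term-by-term (or equivalently evaluating the antiderivative F(x) = 2*x^7/7 - x^6 - 9*x^5/5 + 5*x^4/4 + 3*x^3 + 3*x^2 at the endpoints):
  F(1) − F(−1) = 663/140 − (247/140) = 104/35.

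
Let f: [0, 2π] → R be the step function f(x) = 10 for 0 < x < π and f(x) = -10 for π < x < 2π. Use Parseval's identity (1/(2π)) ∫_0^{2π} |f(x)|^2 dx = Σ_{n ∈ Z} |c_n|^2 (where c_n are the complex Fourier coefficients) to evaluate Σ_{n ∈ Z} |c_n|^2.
Σ |c_n|^2 = 100

Parseval equates the L^2 energy of f (normalised by 1/(2π)) with the ℓ^2 sum of its Fourier coefficients: (1/(2π)) ∫_0^{2π} |f|^2 = Σ |c_n|^2.
Compute the left side: (1/(2π)) [∫_0^π 10^2 dx + ∫_π^{2π} (-10)^2 dx] = (1/(2π)) · (100π + 100π) = (100 + 100)/2 = 100.
So Σ_{n ∈ Z} |c_n|^2 = 100.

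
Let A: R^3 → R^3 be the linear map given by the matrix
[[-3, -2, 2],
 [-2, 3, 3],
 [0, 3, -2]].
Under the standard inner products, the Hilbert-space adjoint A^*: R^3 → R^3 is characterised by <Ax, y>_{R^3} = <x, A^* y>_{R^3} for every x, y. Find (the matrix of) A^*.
A^* = A^T =
[[-3, -2, 0],
 [-2, 3, 3],
 [2, 3, -2]]

For real matrices with standard dot products, the defining identity <Ax, y> = <x, A^* y> gives (Ax)^T y = x^T (A^*) y, i.e. x^T A^T y = x^T (A^*) y. Since this holds for all x, y, we must have A^* = A^T. Therefore
A^* =
[[-3, -2, 0],
 [-2, 3, 3],
 [2, 3, -2]].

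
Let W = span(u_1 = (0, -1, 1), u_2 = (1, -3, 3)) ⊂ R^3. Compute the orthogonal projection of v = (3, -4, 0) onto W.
proj_W(v) = (3, -2, 2)

Set up U = [u_1 | ... | u_2] ∈ R^(3×2). The projector onto W = col(U) is P = U (U^T U)^(-1) U^T.
Compute U^T U =
  [2, 6]
  [6, 19],
and U^T v = (4, 15).
Solve U^T U · c = U^T v for the coefficients: c = (-7, 3). The projection is proj_W(v) = U c.
Check: (v - proj_W(v)) · u_1 = 0  (should be 0).
Check: (v - proj_W(v)) · u_2 = 0  (should be 0).
Result: proj_W(v) = (3, -2, 2).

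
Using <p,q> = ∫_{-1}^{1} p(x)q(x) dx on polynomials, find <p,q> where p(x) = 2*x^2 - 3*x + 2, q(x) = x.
<p,q> = -2

Expand the product: p(x)·q(x) = 2*x^3 - 3*x^2 + 2*x.
∫_{-1}^{1} of each monomial x^k gives [2/(k+1) if k even, 0 if k odd]. Integrating term-by-term (or equivalently evaluating the antiderivative F(x) = x^4/2 - x^3 + x^2 at the endpoints):
  F(1) − F(−1) = 1/2 − (5/2) = -2.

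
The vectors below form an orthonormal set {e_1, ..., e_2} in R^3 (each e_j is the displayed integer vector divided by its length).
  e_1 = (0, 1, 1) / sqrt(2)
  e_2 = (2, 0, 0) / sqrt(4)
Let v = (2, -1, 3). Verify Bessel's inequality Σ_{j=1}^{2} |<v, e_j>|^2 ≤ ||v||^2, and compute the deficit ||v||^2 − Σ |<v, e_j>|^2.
Σ |<v, e_j>|^2 = 6; ||v||^2 = 14; deficit = 8

Write each e_j = u_j / sqrt(<u_j, u_j>) where u_j is the displayed integer vector. Then <v, e_j> = <v, u_j> / sqrt(<u_j, u_j>), so |<v, e_j>|^2 = <v, u_j>^2 / <u_j, u_j>.
Coefficients: <v, e_1> = 2/sqrt(2), <v, e_2> = 4/sqrt(4).
Square and sum: Σ |<v, e_j>|^2 = 6.
Compute ||v||^2 = v·v = 14.
Deficit = 14 − 6 = 8 ≥ 0, confirming Bessel's inequality. (The deficit equals ||v − Σ <v,e_j> e_j||^2, the squared distance from v to span{e_j}.)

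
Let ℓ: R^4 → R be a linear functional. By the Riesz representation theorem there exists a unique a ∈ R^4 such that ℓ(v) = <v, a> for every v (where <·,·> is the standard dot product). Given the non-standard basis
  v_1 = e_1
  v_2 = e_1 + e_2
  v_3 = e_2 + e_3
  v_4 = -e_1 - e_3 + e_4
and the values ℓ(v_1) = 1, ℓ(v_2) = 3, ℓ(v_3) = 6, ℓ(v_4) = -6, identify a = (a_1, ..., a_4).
a = (1, 2, 4, -1)

Write a = (a_1, ..., a_4) in the standard basis. For each basis vector v_i, ℓ(v_i) = <v_i, a> is a linear equation in the a_j's. Collect the n equations into a matrix system V a = ℓ, where row i of V is v_i (expressed in the standard basis). Since V is invertible (lower-triangular with 1s on the diagonal, up to permutation), solve by back-substitution:
  V =
[[1, 0, 0, 0],
 [1, 1, 0, 0],
 [0, 1, 1, 0],
 [-1, 0, -1, 1]]
  V a = (1, 3, 6, -6)
Solving gives a = (1, 2, 4, -1).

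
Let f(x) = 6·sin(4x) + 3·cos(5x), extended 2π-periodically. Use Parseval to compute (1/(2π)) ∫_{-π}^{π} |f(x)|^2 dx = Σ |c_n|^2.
Σ |c_n|^2 = 45/2

Expand |f|^2 and use orthogonality of {sin(nx), cos(mx)} on [-π, π]:
  ∫_{-π}^{π} sin(nx)^2 dx = π, ∫ cos(mx)^2 dx = π, and cross terms integrate to 0.
So ∫_{-π}^{π} f(x)^2 dx = 6^2 · π + 3^2 · π = (36 + 9)π.
Divide by 2π: (36 + 9)/2 = 45/2.
By Parseval, this equals Σ |c_n|^2.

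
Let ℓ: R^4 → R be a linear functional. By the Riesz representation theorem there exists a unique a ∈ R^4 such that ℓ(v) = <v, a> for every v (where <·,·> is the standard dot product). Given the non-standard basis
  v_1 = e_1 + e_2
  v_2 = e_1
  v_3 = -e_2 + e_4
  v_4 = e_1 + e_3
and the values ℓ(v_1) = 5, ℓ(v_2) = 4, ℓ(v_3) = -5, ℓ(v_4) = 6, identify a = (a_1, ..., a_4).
a = (4, 1, 2, -4)

Write a = (a_1, ..., a_4) in the standard basis. For each basis vector v_i, ℓ(v_i) = <v_i, a> is a linear equation in the a_j's. Collect the n equations into a matrix system V a = ℓ, where row i of V is v_i (expressed in the standard basis). Since V is invertible (lower-triangular with 1s on the diagonal, up to permutation), solve by back-substitution:
  V =
[[1, 1, 0, 0],
 [1, 0, 0, 0],
 [0, -1, 0, 1],
 [1, 0, 1, 0]]
  V a = (5, 4, -5, 6)
Solving gives a = (4, 1, 2, -4).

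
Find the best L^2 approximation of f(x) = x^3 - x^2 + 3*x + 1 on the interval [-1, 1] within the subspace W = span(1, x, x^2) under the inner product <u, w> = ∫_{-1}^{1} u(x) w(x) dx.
g(x) = -x^2 + 18*x/5 + 1

The best approximation g ∈ W is the orthogonal projection of f onto W. Writing g = a_0 + a_1 x + a_2 x^2, the coefficients solve the normal equations G · a = b where
  G_{ij} = <φ_i, φ_j> and b_i = <f, φ_i>, with φ_0 = 1, φ_1 = x, φ_2 = x^2.
G =
  [2, 0, 2/3]
  [0, 2/3, 0]
  [2/3, 0, 2/5],
b = (4/3, 12/5, 4/15).
Solving gives a_0 = 1, a_1 = 18/5, a_2 = -1, so
  g(x) = -x^2 + 18*x/5 + 1.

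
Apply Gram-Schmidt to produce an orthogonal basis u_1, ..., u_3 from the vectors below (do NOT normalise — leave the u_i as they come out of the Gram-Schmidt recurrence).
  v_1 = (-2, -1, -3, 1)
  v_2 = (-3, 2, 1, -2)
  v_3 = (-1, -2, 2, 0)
Orthogonal basis:
  u_1 = (-2, -1, -3, 1)
  u_2 = (-47/15, 29/15, 4/5, -29/15)
  u_3 = (-300/269, -599/269, 420/269, 61/269)

Apply the Gram-Schmidt recurrence
  u_1 = v_1
  u_i = v_i − Σ_{j<i} ((v_i · u_j) / (u_j · u_j)) · u_j.

Step by step this gives:
  u_1 = (-2, -1, -3, 1)
  u_2 = (-47/15, 29/15, 4/5, -29/15)
  u_3 = (-300/269, -599/269, 420/269, 61/269)

Orthogonality check:
  u_2 · u_1 = 0 (should be 0)
  u_3 · u_1 = 0 (should be 0)
  u_3 · u_2 = 0 (should be 0)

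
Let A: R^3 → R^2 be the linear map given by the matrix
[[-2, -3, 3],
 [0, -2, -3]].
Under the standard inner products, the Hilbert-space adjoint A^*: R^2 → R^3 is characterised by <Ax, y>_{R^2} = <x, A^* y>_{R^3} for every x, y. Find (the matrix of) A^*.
A^* = A^T =
[[-2, 0],
 [-3, -2],
 [3, -3]]

For real matrices with standard dot products, the defining identity <Ax, y> = <x, A^* y> gives (Ax)^T y = x^T (A^*) y, i.e. x^T A^T y = x^T (A^*) y. Since this holds for all x, y, we must have A^* = A^T. Therefore
A^* =
[[-2, 0],
 [-3, -2],
 [3, -3]].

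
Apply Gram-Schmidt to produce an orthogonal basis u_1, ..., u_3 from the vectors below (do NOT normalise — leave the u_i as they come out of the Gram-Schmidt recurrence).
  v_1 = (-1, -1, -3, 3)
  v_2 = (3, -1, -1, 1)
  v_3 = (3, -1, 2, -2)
Orthogonal basis:
  u_1 = (-1, -1, -3, 3)
  u_2 = (16/5, -4/5, -2/5, 2/5)
  u_3 = (-3/14, -15/14, 3/14, -3/14)

Apply the Gram-Schmidt recurrence
  u_1 = v_1
  u_i = v_i − Σ_{j<i} ((v_i · u_j) / (u_j · u_j)) · u_j.

Step by step this gives:
  u_1 = (-1, -1, -3, 3)
  u_2 = (16/5, -4/5, -2/5, 2/5)
  u_3 = (-3/14, -15/14, 3/14, -3/14)

Orthogonality check:
  u_2 · u_1 = 0 (should be 0)
  u_3 · u_1 = 0 (should be 0)
  u_3 · u_2 = 0 (should be 0)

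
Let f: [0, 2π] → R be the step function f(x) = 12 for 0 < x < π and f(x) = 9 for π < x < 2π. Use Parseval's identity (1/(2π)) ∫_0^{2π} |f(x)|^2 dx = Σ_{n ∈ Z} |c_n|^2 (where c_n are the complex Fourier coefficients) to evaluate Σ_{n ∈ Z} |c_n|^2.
Σ |c_n|^2 = 225/2

Parseval equates the L^2 energy of f (normalised by 1/(2π)) with the ℓ^2 sum of its Fourier coefficients: (1/(2π)) ∫_0^{2π} |f|^2 = Σ |c_n|^2.
Compute the left side: (1/(2π)) [∫_0^π 12^2 dx + ∫_π^{2π} 9^2 dx] = (1/(2π)) · (144π + 81π) = (144 + 81)/2 = 225/2.
So Σ_{n ∈ Z} |c_n|^2 = 225/2.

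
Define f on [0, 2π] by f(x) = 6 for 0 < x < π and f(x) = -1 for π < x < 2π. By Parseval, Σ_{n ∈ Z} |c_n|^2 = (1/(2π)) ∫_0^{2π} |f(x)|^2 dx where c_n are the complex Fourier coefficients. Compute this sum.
Σ |c_n|^2 = 37/2

Parseval equates the L^2 energy of f (normalised by 1/(2π)) with the ℓ^2 sum of its Fourier coefficients: (1/(2π)) ∫_0^{2π} |f|^2 = Σ |c_n|^2.
Compute the left side: (1/(2π)) [∫_0^π 6^2 dx + ∫_π^{2π} (-1)^2 dx] = (1/(2π)) · (36π + 1π) = (36 + 1)/2 = 37/2.
So Σ_{n ∈ Z} |c_n|^2 = 37/2.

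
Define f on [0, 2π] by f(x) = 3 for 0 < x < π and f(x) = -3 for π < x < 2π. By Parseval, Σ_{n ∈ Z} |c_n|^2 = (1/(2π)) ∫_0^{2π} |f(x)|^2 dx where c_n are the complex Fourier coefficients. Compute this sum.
Σ |c_n|^2 = 9

Parseval equates the L^2 energy of f (normalised by 1/(2π)) with the ℓ^2 sum of its Fourier coefficients: (1/(2π)) ∫_0^{2π} |f|^2 = Σ |c_n|^2.
Compute the left side: (1/(2π)) [∫_0^π 3^2 dx + ∫_π^{2π} (-3)^2 dx] = (1/(2π)) · (9π + 9π) = (9 + 9)/2 = 9.
So Σ_{n ∈ Z} |c_n|^2 = 9.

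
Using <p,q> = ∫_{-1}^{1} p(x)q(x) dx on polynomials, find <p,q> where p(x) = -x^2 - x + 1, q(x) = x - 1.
<p,q> = -2

Expand the product: p(x)·q(x) = -x^3 + 2*x - 1.
∫_{-1}^{1} of each monomial x^k gives [2/(k+1) if k even, 0 if k odd]. Integrating term-by-term (or equivalently evaluating the antiderivative F(x) = -x^4/4 + x^2 - x at the endpoints):
  F(1) − F(−1) = -1/4 − (7/4) = -2.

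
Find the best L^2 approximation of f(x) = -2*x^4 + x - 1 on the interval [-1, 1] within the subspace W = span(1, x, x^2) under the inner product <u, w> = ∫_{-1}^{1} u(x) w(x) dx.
g(x) = -12*x^2/7 + x - 29/35

The best approximation g ∈ W is the orthogonal projection of f onto W. Writing g = a_0 + a_1 x + a_2 x^2, the coefficients solve the normal equations G · a = b where
  G_{ij} = <φ_i, φ_j> and b_i = <f, φ_i>, with φ_0 = 1, φ_1 = x, φ_2 = x^2.
G =
  [2, 0, 2/3]
  [0, 2/3, 0]
  [2/3, 0, 2/5],
b = (-14/5, 2/3, -26/21).
Solving gives a_0 = -29/35, a_1 = 1, a_2 = -12/7, so
  g(x) = -12*x^2/7 + x - 29/35.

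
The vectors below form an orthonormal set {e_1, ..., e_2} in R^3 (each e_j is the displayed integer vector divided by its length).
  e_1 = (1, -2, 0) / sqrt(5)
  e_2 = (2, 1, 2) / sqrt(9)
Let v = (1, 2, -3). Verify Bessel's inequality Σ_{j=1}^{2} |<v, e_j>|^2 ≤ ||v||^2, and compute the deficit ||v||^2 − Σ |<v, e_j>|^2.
Σ |<v, e_j>|^2 = 101/45; ||v||^2 = 14; deficit = 529/45

Write each e_j = u_j / sqrt(<u_j, u_j>) where u_j is the displayed integer vector. Then <v, e_j> = <v, u_j> / sqrt(<u_j, u_j>), so |<v, e_j>|^2 = <v, u_j>^2 / <u_j, u_j>.
Coefficients: <v, e_1> = -3/sqrt(5), <v, e_2> = -2/sqrt(9).
Square and sum: Σ |<v, e_j>|^2 = 101/45.
Compute ||v||^2 = v·v = 14.
Deficit = 14 − 101/45 = 529/45 ≥ 0, confirming Bessel's inequality. (The deficit equals ||v − Σ <v,e_j> e_j||^2, the squared distance from v to span{e_j}.)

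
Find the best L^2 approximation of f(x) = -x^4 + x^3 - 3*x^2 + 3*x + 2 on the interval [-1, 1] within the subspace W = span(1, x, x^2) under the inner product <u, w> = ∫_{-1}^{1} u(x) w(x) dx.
g(x) = -27*x^2/7 + 18*x/5 + 73/35

The best approximation g ∈ W is the orthogonal projection of f onto W. Writing g = a_0 + a_1 x + a_2 x^2, the coefficients solve the normal equations G · a = b where
  G_{ij} = <φ_i, φ_j> and b_i = <f, φ_i>, with φ_0 = 1, φ_1 = x, φ_2 = x^2.
G =
  [2, 0, 2/3]
  [0, 2/3, 0]
  [2/3, 0, 2/5],
b = (8/5, 12/5, -16/105).
Solving gives a_0 = 73/35, a_1 = 18/5, a_2 = -27/7, so
  g(x) = -27*x^2/7 + 18*x/5 + 73/35.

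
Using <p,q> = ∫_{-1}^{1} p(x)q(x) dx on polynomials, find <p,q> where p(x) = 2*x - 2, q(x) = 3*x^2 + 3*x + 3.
<p,q> = -12

Expand the product: p(x)·q(x) = 6*x^3 - 6.
∫_{-1}^{1} of each monomial x^k gives [2/(k+1) if k even, 0 if k odd]. Integrating term-by-term (or equivalently evaluating the antiderivative F(x) = 3*x^4/2 - 6*x at the endpoints):
  F(1) − F(−1) = -9/2 − (15/2) = -12.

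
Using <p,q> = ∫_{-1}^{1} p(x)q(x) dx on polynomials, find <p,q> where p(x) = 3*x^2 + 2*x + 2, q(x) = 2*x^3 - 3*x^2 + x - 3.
<p,q> = -68/3

Expand the product: p(x)·q(x) = 6*x^5 - 5*x^4 + x^3 - 13*x^2 - 4*x - 6.
∫_{-1}^{1} of each monomial x^k gives [2/(k+1) if k even, 0 if k odd]. Integrating term-by-term (or equivalently evaluating the antiderivative F(x) = x^6 - x^5 + x^4/4 - 13*x^3/3 - 2*x^2 - 6*x at the endpoints):
  F(1) − F(−1) = -145/12 − (127/12) = -68/3.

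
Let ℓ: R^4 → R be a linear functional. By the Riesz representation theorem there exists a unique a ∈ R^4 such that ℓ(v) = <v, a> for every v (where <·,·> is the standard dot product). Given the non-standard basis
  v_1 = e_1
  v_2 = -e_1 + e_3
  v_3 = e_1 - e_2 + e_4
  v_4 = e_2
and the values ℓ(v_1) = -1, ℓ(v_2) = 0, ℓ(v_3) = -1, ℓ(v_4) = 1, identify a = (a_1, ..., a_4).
a = (-1, 1, -1, 1)

Write a = (a_1, ..., a_4) in the standard basis. For each basis vector v_i, ℓ(v_i) = <v_i, a> is a linear equation in the a_j's. Collect the n equations into a matrix system V a = ℓ, where row i of V is v_i (expressed in the standard basis). Since V is invertible (lower-triangular with 1s on the diagonal, up to permutation), solve by back-substitution:
  V =
[[1, 0, 0, 0],
 [-1, 0, 1, 0],
 [1, -1, 0, 1],
 [0, 1, 0, 0]]
  V a = (-1, 0, -1, 1)
Solving gives a = (-1, 1, -1, 1).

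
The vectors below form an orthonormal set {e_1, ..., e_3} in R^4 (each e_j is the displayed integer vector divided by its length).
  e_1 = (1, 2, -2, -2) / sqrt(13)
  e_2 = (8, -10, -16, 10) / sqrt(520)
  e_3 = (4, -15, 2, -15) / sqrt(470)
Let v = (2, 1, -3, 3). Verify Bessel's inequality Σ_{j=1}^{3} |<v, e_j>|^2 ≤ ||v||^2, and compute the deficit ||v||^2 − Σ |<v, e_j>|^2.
Σ |<v, e_j>|^2 = 1032/47; ||v||^2 = 23; deficit = 49/47

Write each e_j = u_j / sqrt(<u_j, u_j>) where u_j is the displayed integer vector. Then <v, e_j> = <v, u_j> / sqrt(<u_j, u_j>), so |<v, e_j>|^2 = <v, u_j>^2 / <u_j, u_j>.
Coefficients: <v, e_1> = 4/sqrt(13), <v, e_2> = 84/sqrt(520), <v, e_3> = -58/sqrt(470).
Square and sum: Σ |<v, e_j>|^2 = 1032/47.
Compute ||v||^2 = v·v = 23.
Deficit = 23 − 1032/47 = 49/47 ≥ 0, confirming Bessel's inequality. (The deficit equals ||v − Σ <v,e_j> e_j||^2, the squared distance from v to span{e_j}.)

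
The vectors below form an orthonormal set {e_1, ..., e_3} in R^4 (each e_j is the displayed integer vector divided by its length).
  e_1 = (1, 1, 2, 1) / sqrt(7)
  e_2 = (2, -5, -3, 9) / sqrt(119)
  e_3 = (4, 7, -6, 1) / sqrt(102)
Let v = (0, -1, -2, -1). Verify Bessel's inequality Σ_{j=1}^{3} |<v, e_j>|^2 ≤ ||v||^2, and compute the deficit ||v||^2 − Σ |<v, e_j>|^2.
Σ |<v, e_j>|^2 = 16/3; ||v||^2 = 6; deficit = 2/3

Write each e_j = u_j / sqrt(<u_j, u_j>) where u_j is the displayed integer vector. Then <v, e_j> = <v, u_j> / sqrt(<u_j, u_j>), so |<v, e_j>|^2 = <v, u_j>^2 / <u_j, u_j>.
Coefficients: <v, e_1> = -6/sqrt(7), <v, e_2> = 2/sqrt(119), <v, e_3> = 4/sqrt(102).
Square and sum: Σ |<v, e_j>|^2 = 16/3.
Compute ||v||^2 = v·v = 6.
Deficit = 6 − 16/3 = 2/3 ≥ 0, confirming Bessel's inequality. (The deficit equals ||v − Σ <v,e_j> e_j||^2, the squared distance from v to span{e_j}.)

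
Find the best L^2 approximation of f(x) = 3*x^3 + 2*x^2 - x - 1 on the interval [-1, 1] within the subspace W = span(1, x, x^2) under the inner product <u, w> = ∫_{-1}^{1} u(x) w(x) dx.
g(x) = 2*x^2 + 4*x/5 - 1

The best approximation g ∈ W is the orthogonal projection of f onto W. Writing g = a_0 + a_1 x + a_2 x^2, the coefficients solve the normal equations G · a = b where
  G_{ij} = <φ_i, φ_j> and b_i = <f, φ_i>, with φ_0 = 1, φ_1 = x, φ_2 = x^2.
G =
  [2, 0, 2/3]
  [0, 2/3, 0]
  [2/3, 0, 2/5],
b = (-2/3, 8/15, 2/15).
Solving gives a_0 = -1, a_1 = 4/5, a_2 = 2, so
  g(x) = 2*x^2 + 4*x/5 - 1.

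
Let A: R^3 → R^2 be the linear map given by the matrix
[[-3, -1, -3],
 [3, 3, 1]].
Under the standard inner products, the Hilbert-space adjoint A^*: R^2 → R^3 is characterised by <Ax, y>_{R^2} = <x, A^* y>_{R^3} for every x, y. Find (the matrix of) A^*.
A^* = A^T =
[[-3, 3],
 [-1, 3],
 [-3, 1]]

For real matrices with standard dot products, the defining identity <Ax, y> = <x, A^* y> gives (Ax)^T y = x^T (A^*) y, i.e. x^T A^T y = x^T (A^*) y. Since this holds for all x, y, we must have A^* = A^T. Therefore
A^* =
[[-3, 3],
 [-1, 3],
 [-3, 1]].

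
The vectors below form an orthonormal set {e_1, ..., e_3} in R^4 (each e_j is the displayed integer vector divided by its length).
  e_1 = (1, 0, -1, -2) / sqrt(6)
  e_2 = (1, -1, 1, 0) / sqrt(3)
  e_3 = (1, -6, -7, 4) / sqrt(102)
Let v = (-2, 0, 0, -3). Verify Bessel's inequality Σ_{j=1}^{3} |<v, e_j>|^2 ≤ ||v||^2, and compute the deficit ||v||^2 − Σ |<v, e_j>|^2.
Σ |<v, e_j>|^2 = 302/51; ||v||^2 = 13; deficit = 361/51

Write each e_j = u_j / sqrt(<u_j, u_j>) where u_j is the displayed integer vector. Then <v, e_j> = <v, u_j> / sqrt(<u_j, u_j>), so |<v, e_j>|^2 = <v, u_j>^2 / <u_j, u_j>.
Coefficients: <v, e_1> = 4/sqrt(6), <v, e_2> = -2/sqrt(3), <v, e_3> = -14/sqrt(102).
Square and sum: Σ |<v, e_j>|^2 = 302/51.
Compute ||v||^2 = v·v = 13.
Deficit = 13 − 302/51 = 361/51 ≥ 0, confirming Bessel's inequality. (The deficit equals ||v − Σ <v,e_j> e_j||^2, the squared distance from v to span{e_j}.)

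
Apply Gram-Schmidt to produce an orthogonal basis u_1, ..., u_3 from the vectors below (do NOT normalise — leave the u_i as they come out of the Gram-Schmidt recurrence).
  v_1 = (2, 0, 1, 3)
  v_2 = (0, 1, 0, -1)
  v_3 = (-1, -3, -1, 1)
Orthogonal basis:
  u_1 = (2, 0, 1, 3)
  u_2 = (3/7, 1, 3/14, -5/14)
  u_3 = (5/19, -1/19, -7/19, -1/19)

Apply the Gram-Schmidt recurrence
  u_1 = v_1
  u_i = v_i − Σ_{j<i} ((v_i · u_j) / (u_j · u_j)) · u_j.

Step by step this gives:
  u_1 = (2, 0, 1, 3)
  u_2 = (3/7, 1, 3/14, -5/14)
  u_3 = (5/19, -1/19, -7/19, -1/19)

Orthogonality check:
  u_2 · u_1 = 0 (should be 0)
  u_3 · u_1 = 0 (should be 0)
  u_3 · u_2 = 0 (should be 0)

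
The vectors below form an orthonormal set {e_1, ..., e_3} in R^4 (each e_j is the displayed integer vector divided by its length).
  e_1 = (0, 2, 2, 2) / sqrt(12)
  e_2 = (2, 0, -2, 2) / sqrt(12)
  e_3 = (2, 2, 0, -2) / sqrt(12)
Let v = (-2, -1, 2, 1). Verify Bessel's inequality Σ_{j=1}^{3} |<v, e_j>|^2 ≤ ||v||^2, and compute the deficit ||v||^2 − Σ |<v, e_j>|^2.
Σ |<v, e_j>|^2 = 29/3; ||v||^2 = 10; deficit = 1/3

Write each e_j = u_j / sqrt(<u_j, u_j>) where u_j is the displayed integer vector. Then <v, e_j> = <v, u_j> / sqrt(<u_j, u_j>), so |<v, e_j>|^2 = <v, u_j>^2 / <u_j, u_j>.
Coefficients: <v, e_1> = 4/sqrt(12), <v, e_2> = -6/sqrt(12), <v, e_3> = -8/sqrt(12).
Square and sum: Σ |<v, e_j>|^2 = 29/3.
Compute ||v||^2 = v·v = 10.
Deficit = 10 − 29/3 = 1/3 ≥ 0, confirming Bessel's inequality. (The deficit equals ||v − Σ <v,e_j> e_j||^2, the squared distance from v to span{e_j}.)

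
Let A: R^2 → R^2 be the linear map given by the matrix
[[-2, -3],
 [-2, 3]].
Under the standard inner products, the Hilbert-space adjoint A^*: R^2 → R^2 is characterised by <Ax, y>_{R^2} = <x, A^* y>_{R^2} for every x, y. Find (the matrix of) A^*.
A^* = A^T =
[[-2, -2],
 [-3, 3]]

For real matrices with standard dot products, the defining identity <Ax, y> = <x, A^* y> gives (Ax)^T y = x^T (A^*) y, i.e. x^T A^T y = x^T (A^*) y. Since this holds for all x, y, we must have A^* = A^T. Therefore
A^* =
[[-2, -2],
 [-3, 3]].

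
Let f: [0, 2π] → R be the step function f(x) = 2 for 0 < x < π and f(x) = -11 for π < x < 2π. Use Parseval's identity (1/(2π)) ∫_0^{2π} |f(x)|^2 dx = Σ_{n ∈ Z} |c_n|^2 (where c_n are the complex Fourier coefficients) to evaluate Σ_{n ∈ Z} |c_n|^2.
Σ |c_n|^2 = 125/2

Parseval equates the L^2 energy of f (normalised by 1/(2π)) with the ℓ^2 sum of its Fourier coefficients: (1/(2π)) ∫_0^{2π} |f|^2 = Σ |c_n|^2.
Compute the left side: (1/(2π)) [∫_0^π 2^2 dx + ∫_π^{2π} (-11)^2 dx] = (1/(2π)) · (4π + 121π) = (4 + 121)/2 = 125/2.
So Σ_{n ∈ Z} |c_n|^2 = 125/2.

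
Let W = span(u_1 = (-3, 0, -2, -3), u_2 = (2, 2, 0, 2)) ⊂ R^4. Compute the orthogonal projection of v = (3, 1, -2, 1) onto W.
proj_W(v) = (22/15, 31/15, -2/5, 22/15)

Set up U = [u_1 | ... | u_2] ∈ R^(4×2). The projector onto W = col(U) is P = U (U^T U)^(-1) U^T.
Compute U^T U =
  [22, -12]
  [-12, 12],
and U^T v = (-8, 10).
Solve U^T U · c = U^T v for the coefficients: c = (1/5, 31/30). The projection is proj_W(v) = U c.
Check: (v - proj_W(v)) · u_1 = 0  (should be 0).
Check: (v - proj_W(v)) · u_2 = 0  (should be 0).
Result: proj_W(v) = (22/15, 31/15, -2/5, 22/15).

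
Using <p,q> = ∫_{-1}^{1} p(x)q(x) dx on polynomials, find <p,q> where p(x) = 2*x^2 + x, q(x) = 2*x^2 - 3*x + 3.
<p,q> = 18/5

Expand the product: p(x)·q(x) = 4*x^4 - 4*x^3 + 3*x^2 + 3*x.
∫_{-1}^{1} of each monomial x^k gives [2/(k+1) if k even, 0 if k odd]. Integrating term-by-term (or equivalently evaluating the antiderivative F(x) = 4*x^5/5 - x^4 + x^3 + 3*x^2/2 at the endpoints):
  F(1) − F(−1) = 23/10 − (-13/10) = 18/5.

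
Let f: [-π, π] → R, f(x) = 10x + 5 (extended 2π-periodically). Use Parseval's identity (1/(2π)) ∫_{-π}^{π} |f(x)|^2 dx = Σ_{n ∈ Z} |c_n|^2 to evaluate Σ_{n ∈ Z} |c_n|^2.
Σ |c_n|^2 = 100π^2/3 + 25

Expand and integrate term by term over [-π, π]:
  ∫ (10x)^2 dx = 100·(2π^3/3); ∫ 2·10·(5)·x dx = 0 (odd integrand); ∫ 5^2 dx = 25·2π.
So (1/(2π)) ∫_{-π}^{π} (10x + 5)^2 dx = 100π^2/3 + 25 = 100π^2/3 + 25.
Parseval ⇒ Σ |c_n|^2 = 100π^2/3 + 25.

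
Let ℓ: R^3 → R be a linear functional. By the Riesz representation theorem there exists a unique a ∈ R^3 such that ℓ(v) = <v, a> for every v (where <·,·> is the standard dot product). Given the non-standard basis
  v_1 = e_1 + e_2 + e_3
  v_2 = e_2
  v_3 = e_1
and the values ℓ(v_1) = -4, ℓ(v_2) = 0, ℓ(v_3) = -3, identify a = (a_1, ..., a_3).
a = (-3, 0, -1)

Write a = (a_1, ..., a_3) in the standard basis. For each basis vector v_i, ℓ(v_i) = <v_i, a> is a linear equation in the a_j's. Collect the n equations into a matrix system V a = ℓ, where row i of V is v_i (expressed in the standard basis). Since V is invertible (lower-triangular with 1s on the diagonal, up to permutation), solve by back-substitution:
  V =
[[1, 1, 1],
 [0, 1, 0],
 [1, 0, 0]]
  V a = (-4, 0, -3)
Solving gives a = (-3, 0, -1).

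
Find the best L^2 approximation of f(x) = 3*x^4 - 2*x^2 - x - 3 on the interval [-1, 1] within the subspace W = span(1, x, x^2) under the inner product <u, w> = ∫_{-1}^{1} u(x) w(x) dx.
g(x) = 4*x^2/7 - x - 114/35

The best approximation g ∈ W is the orthogonal projection of f onto W. Writing g = a_0 + a_1 x + a_2 x^2, the coefficients solve the normal equations G · a = b where
  G_{ij} = <φ_i, φ_j> and b_i = <f, φ_i>, with φ_0 = 1, φ_1 = x, φ_2 = x^2.
G =
  [2, 0, 2/3]
  [0, 2/3, 0]
  [2/3, 0, 2/5],
b = (-92/15, -2/3, -68/35).
Solving gives a_0 = -114/35, a_1 = -1, a_2 = 4/7, so
  g(x) = 4*x^2/7 - x - 114/35.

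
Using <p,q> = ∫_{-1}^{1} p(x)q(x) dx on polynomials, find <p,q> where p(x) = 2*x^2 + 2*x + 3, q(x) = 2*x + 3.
<p,q> = 74/3

Expand the product: p(x)·q(x) = 4*x^3 + 10*x^2 + 12*x + 9.
∫_{-1}^{1} of each monomial x^k gives [2/(k+1) if k even, 0 if k odd]. Integrating term-by-term (or equivalently evaluating the antiderivative F(x) = x^4 + 10*x^3/3 + 6*x^2 + 9*x at the endpoints):
  F(1) − F(−1) = 58/3 − (-16/3) = 74/3.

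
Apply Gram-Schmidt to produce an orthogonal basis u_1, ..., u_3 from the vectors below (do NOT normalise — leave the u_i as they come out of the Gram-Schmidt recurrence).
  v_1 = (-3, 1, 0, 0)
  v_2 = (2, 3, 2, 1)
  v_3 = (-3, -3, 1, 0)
Orthogonal basis:
  u_1 = (-3, 1, 0, 0)
  u_2 = (11/10, 33/10, 2, 1)
  u_3 = (-82/171, -82/57, 395/171, 112/171)

Apply the Gram-Schmidt recurrence
  u_1 = v_1
  u_i = v_i − Σ_{j<i} ((v_i · u_j) / (u_j · u_j)) · u_j.

Step by step this gives:
  u_1 = (-3, 1, 0, 0)
  u_2 = (11/10, 33/10, 2, 1)
  u_3 = (-82/171, -82/57, 395/171, 112/171)

Orthogonality check:
  u_2 · u_1 = 0 (should be 0)
  u_3 · u_1 = 0 (should be 0)
  u_3 · u_2 = 0 (should be 0)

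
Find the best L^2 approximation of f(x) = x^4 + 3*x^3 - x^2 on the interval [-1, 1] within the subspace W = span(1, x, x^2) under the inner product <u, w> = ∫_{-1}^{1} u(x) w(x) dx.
g(x) = -x^2/7 + 9*x/5 - 3/35

The best approximation g ∈ W is the orthogonal projection of f onto W. Writing g = a_0 + a_1 x + a_2 x^2, the coefficients solve the normal equations G · a = b where
  G_{ij} = <φ_i, φ_j> and b_i = <f, φ_i>, with φ_0 = 1, φ_1 = x, φ_2 = x^2.
G =
  [2, 0, 2/3]
  [0, 2/3, 0]
  [2/3, 0, 2/5],
b = (-4/15, 6/5, -4/35).
Solving gives a_0 = -3/35, a_1 = 9/5, a_2 = -1/7, so
  g(x) = -x^2/7 + 9*x/5 - 3/35.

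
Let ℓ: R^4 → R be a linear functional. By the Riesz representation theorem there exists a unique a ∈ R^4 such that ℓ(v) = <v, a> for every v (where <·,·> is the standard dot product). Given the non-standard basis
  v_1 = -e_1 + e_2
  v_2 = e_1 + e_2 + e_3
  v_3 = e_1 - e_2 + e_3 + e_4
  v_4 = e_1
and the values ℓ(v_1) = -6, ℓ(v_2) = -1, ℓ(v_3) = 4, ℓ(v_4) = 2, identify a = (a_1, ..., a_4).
a = (2, -4, 1, -3)

Write a = (a_1, ..., a_4) in the standard basis. For each basis vector v_i, ℓ(v_i) = <v_i, a> is a linear equation in the a_j's. Collect the n equations into a matrix system V a = ℓ, where row i of V is v_i (expressed in the standard basis). Since V is invertible (lower-triangular with 1s on the diagonal, up to permutation), solve by back-substitution:
  V =
[[-1, 1, 0, 0],
 [1, 1, 1, 0],
 [1, -1, 1, 1],
 [1, 0, 0, 0]]
  V a = (-6, -1, 4, 2)
Solving gives a = (2, -4, 1, -3).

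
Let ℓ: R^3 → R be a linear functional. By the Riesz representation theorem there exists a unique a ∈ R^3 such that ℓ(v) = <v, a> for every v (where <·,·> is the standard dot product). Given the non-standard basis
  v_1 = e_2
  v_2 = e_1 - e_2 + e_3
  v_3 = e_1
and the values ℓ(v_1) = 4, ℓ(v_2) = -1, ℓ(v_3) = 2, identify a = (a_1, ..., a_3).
a = (2, 4, 1)

Write a = (a_1, ..., a_3) in the standard basis. For each basis vector v_i, ℓ(v_i) = <v_i, a> is a linear equation in the a_j's. Collect the n equations into a matrix system V a = ℓ, where row i of V is v_i (expressed in the standard basis). Since V is invertible (lower-triangular with 1s on the diagonal, up to permutation), solve by back-substitution:
  V =
[[0, 1, 0],
 [1, -1, 1],
 [1, 0, 0]]
  V a = (4, -1, 2)
Solving gives a = (2, 4, 1).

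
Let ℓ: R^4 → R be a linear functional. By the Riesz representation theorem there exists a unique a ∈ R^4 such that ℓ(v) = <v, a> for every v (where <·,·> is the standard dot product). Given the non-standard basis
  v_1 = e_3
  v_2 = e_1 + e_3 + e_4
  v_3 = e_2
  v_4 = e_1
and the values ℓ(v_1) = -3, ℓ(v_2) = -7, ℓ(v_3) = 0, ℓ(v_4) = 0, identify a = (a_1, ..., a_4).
a = (0, 0, -3, -4)

Write a = (a_1, ..., a_4) in the standard basis. For each basis vector v_i, ℓ(v_i) = <v_i, a> is a linear equation in the a_j's. Collect the n equations into a matrix system V a = ℓ, where row i of V is v_i (expressed in the standard basis). Since V is invertible (lower-triangular with 1s on the diagonal, up to permutation), solve by back-substitution:
  V =
[[0, 0, 1, 0],
 [1, 0, 1, 1],
 [0, 1, 0, 0],
 [1, 0, 0, 0]]
  V a = (-3, -7, 0, 0)
Solving gives a = (0, 0, -3, -4).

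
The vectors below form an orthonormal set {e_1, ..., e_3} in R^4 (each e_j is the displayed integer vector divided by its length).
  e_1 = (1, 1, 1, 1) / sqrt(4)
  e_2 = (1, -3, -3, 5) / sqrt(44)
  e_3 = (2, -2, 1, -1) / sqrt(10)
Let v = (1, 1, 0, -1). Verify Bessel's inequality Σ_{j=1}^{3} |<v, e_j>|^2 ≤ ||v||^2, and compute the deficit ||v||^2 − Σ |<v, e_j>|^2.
Σ |<v, e_j>|^2 = 161/110; ||v||^2 = 3; deficit = 169/110

Write each e_j = u_j / sqrt(<u_j, u_j>) where u_j is the displayed integer vector. Then <v, e_j> = <v, u_j> / sqrt(<u_j, u_j>), so |<v, e_j>|^2 = <v, u_j>^2 / <u_j, u_j>.
Coefficients: <v, e_1> = 1/sqrt(4), <v, e_2> = -7/sqrt(44), <v, e_3> = 1/sqrt(10).
Square and sum: Σ |<v, e_j>|^2 = 161/110.
Compute ||v||^2 = v·v = 3.
Deficit = 3 − 161/110 = 169/110 ≥ 0, confirming Bessel's inequality. (The deficit equals ||v − Σ <v,e_j> e_j||^2, the squared distance from v to span{e_j}.)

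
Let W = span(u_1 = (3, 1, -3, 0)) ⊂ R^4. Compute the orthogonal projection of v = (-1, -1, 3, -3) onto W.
proj_W(v) = (-39/19, -13/19, 39/19, 0)

Set up U = [u_1 | ... | u_1] ∈ R^(4×1). The projector onto W = col(U) is P = U (U^T U)^(-1) U^T.
Compute U^T U =
  [19],
and U^T v = (-13).
Solve U^T U · c = U^T v for the coefficients: c = (-13/19). The projection is proj_W(v) = U c.
Check: (v - proj_W(v)) · u_1 = 0  (should be 0).
Result: proj_W(v) = (-39/19, -13/19, 39/19, 0).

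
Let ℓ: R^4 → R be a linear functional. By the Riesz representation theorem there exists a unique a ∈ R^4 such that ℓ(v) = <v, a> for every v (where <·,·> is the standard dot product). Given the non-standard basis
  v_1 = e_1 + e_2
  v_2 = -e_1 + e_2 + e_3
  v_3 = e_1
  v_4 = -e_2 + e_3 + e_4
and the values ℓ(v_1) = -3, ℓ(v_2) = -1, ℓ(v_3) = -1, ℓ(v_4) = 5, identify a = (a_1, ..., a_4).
a = (-1, -2, 0, 3)

Write a = (a_1, ..., a_4) in the standard basis. For each basis vector v_i, ℓ(v_i) = <v_i, a> is a linear equation in the a_j's. Collect the n equations into a matrix system V a = ℓ, where row i of V is v_i (expressed in the standard basis). Since V is invertible (lower-triangular with 1s on the diagonal, up to permutation), solve by back-substitution:
  V =
[[1, 1, 0, 0],
 [-1, 1, 1, 0],
 [1, 0, 0, 0],
 [0, -1, 1, 1]]
  V a = (-3, -1, -1, 5)
Solving gives a = (-1, -2, 0, 3).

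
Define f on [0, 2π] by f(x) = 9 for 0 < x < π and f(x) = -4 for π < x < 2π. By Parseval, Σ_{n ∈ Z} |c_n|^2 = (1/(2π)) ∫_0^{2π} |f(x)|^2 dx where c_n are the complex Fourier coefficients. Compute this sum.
Σ |c_n|^2 = 97/2

Parseval equates the L^2 energy of f (normalised by 1/(2π)) with the ℓ^2 sum of its Fourier coefficients: (1/(2π)) ∫_0^{2π} |f|^2 = Σ |c_n|^2.
Compute the left side: (1/(2π)) [∫_0^π 9^2 dx + ∫_π^{2π} (-4)^2 dx] = (1/(2π)) · (81π + 16π) = (81 + 16)/2 = 97/2.
So Σ_{n ∈ Z} |c_n|^2 = 97/2.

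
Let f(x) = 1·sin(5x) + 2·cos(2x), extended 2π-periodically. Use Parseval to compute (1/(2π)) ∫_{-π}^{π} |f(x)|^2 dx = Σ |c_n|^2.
Σ |c_n|^2 = 5/2

Expand |f|^2 and use orthogonality of {sin(nx), cos(mx)} on [-π, π]:
  ∫_{-π}^{π} sin(nx)^2 dx = π, ∫ cos(mx)^2 dx = π, and cross terms integrate to 0.
So ∫_{-π}^{π} f(x)^2 dx = 1^2 · π + 2^2 · π = (1 + 4)π.
Divide by 2π: (1 + 4)/2 = 5/2.
By Parseval, this equals Σ |c_n|^2.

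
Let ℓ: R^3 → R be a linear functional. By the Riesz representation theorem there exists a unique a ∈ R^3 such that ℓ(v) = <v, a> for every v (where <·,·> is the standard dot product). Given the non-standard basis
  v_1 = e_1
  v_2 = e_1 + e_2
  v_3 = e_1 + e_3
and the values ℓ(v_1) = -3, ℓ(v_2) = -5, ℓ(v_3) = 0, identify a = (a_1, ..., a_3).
a = (-3, -2, 3)

Write a = (a_1, ..., a_3) in the standard basis. For each basis vector v_i, ℓ(v_i) = <v_i, a> is a linear equation in the a_j's. Collect the n equations into a matrix system V a = ℓ, where row i of V is v_i (expressed in the standard basis). Since V is invertible (lower-triangular with 1s on the diagonal, up to permutation), solve by back-substitution:
  V =
[[1, 0, 0],
 [1, 1, 0],
 [1, 0, 1]]
  V a = (-3, -5, 0)
Solving gives a = (-3, -2, 3).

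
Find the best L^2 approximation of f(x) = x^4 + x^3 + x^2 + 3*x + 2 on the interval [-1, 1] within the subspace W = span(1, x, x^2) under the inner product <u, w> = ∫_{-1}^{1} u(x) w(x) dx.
g(x) = 13*x^2/7 + 18*x/5 + 67/35

The best approximation g ∈ W is the orthogonal projection of f onto W. Writing g = a_0 + a_1 x + a_2 x^2, the coefficients solve the normal equations G · a = b where
  G_{ij} = <φ_i, φ_j> and b_i = <f, φ_i>, with φ_0 = 1, φ_1 = x, φ_2 = x^2.
G =
  [2, 0, 2/3]
  [0, 2/3, 0]
  [2/3, 0, 2/5],
b = (76/15, 12/5, 212/105).
Solving gives a_0 = 67/35, a_1 = 18/5, a_2 = 13/7, so
  g(x) = 13*x^2/7 + 18*x/5 + 67/35.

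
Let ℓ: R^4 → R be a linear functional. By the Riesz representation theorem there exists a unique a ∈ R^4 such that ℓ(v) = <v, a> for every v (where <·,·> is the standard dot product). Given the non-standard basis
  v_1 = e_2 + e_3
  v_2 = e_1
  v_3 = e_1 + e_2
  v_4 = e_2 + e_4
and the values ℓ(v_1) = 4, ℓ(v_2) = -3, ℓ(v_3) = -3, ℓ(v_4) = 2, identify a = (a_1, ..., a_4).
a = (-3, 0, 4, 2)

Write a = (a_1, ..., a_4) in the standard basis. For each basis vector v_i, ℓ(v_i) = <v_i, a> is a linear equation in the a_j's. Collect the n equations into a matrix system V a = ℓ, where row i of V is v_i (expressed in the standard basis). Since V is invertible (lower-triangular with 1s on the diagonal, up to permutation), solve by back-substitution:
  V =
[[0, 1, 1, 0],
 [1, 0, 0, 0],
 [1, 1, 0, 0],
 [0, 1, 0, 1]]
  V a = (4, -3, -3, 2)
Solving gives a = (-3, 0, 4, 2).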